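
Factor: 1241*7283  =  17^1*73^1*7283^1 = 9038203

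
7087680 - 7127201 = -39521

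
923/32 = 923/32 = 28.84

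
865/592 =865/592 = 1.46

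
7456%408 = 112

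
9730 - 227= 9503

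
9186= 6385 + 2801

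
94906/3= 31635 + 1/3 = 31635.33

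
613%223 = 167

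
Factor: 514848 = 2^5*3^1 *31^1 * 173^1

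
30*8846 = 265380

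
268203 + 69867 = 338070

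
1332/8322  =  222/1387 = 0.16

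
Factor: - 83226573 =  - 3^2 * 9247397^1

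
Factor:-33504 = - 2^5*3^1*349^1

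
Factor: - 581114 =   -  2^1*290557^1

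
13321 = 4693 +8628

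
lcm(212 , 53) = 212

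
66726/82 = 33363/41 = 813.73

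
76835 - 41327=35508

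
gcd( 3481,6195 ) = 59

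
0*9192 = 0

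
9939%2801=1536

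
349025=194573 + 154452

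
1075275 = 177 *6075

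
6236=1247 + 4989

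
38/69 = 38/69= 0.55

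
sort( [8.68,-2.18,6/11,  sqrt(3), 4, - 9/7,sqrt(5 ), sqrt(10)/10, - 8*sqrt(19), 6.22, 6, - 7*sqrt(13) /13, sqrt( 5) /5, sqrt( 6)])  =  [-8*sqrt( 19), - 2.18, -7*sqrt( 13)/13, - 9/7,sqrt(10) /10, sqrt( 5 )/5,6/11,sqrt(3),sqrt( 5),sqrt(6 ),4  ,  6, 6.22,  8.68] 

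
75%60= 15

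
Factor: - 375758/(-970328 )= 2^ ( - 2)*89^1*2111^1*121291^( - 1) = 187879/485164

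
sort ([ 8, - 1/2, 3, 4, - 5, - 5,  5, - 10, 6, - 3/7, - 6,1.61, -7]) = [ - 10,-7, - 6 , - 5,-5,-1/2 , - 3/7, 1.61, 3,4 , 5,6,8 ] 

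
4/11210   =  2/5605 = 0.00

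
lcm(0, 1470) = 0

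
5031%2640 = 2391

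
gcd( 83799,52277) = 1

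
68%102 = 68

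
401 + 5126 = 5527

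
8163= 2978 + 5185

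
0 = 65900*0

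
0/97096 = 0 = 0.00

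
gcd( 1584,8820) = 36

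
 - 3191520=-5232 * 610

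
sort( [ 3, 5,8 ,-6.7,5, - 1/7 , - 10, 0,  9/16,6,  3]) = [ - 10, - 6.7, - 1/7,  0, 9/16, 3,3, 5, 5, 6,8 ]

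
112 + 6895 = 7007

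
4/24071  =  4/24071 = 0.00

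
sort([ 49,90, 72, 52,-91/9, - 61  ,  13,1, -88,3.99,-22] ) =[ -88, - 61 , - 22, - 91/9,1,3.99,13,  49,  52,  72, 90] 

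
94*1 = 94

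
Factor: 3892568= 2^3*19^1*25609^1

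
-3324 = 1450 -4774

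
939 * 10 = 9390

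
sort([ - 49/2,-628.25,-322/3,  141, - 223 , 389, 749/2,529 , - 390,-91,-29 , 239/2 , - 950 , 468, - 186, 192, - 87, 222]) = [ - 950, - 628.25,-390, - 223, - 186,-322/3,-91, -87,-29, - 49/2,  239/2,141, 192, 222,749/2, 389,468,529]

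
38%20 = 18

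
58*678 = 39324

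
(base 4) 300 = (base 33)1F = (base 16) 30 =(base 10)48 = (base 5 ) 143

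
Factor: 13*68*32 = 2^7*13^1*17^1 = 28288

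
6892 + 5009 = 11901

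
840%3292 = 840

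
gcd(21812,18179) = 7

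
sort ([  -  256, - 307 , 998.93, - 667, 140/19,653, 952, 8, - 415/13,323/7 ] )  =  [ - 667, - 307, - 256, - 415/13,140/19, 8,  323/7, 653, 952,998.93]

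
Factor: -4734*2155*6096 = -62189989920 = - 2^5*3^3 * 5^1*127^1*263^1 * 431^1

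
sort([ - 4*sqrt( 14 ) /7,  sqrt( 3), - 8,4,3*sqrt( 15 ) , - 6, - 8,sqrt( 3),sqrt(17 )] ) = [  -  8,-8,- 6, - 4*sqrt (14)/7,sqrt(3 ), sqrt(3),4,  sqrt(17),3*sqrt ( 15)] 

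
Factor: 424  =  2^3 * 53^1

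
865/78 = 11 + 7/78 = 11.09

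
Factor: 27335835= 3^2*5^1 * 29^1*20947^1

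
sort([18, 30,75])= [ 18, 30 , 75]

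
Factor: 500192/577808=2^1*29^1*67^( - 1 )  =  58/67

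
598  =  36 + 562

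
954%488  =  466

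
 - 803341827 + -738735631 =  - 1542077458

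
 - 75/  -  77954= 75/77954 = 0.00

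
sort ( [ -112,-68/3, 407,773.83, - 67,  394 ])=[- 112,  -  67, - 68/3,394, 407,  773.83]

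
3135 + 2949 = 6084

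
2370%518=298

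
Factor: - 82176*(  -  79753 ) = 6553782528 = 2^8*3^1*107^1*173^1*461^1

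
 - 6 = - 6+0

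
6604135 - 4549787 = 2054348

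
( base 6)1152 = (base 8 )434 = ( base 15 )13e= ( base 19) EI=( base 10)284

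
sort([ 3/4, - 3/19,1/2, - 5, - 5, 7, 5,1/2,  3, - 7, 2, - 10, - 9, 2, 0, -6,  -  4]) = [ - 10,  -  9, - 7 , - 6, - 5, - 5, - 4, - 3/19,0, 1/2, 1/2, 3/4,2, 2, 3, 5, 7 ] 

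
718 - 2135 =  - 1417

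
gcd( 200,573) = 1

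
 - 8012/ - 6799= 8012/6799 = 1.18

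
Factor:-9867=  - 3^1*11^1*13^1*23^1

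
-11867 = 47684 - 59551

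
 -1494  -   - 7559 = 6065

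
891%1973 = 891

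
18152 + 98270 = 116422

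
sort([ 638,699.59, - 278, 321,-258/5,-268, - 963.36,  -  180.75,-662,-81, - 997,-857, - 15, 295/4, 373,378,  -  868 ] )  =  [ -997,  -  963.36,-868,-857,-662 , - 278, - 268 , - 180.75,-81, - 258/5,-15,295/4,321,373, 378,638 , 699.59]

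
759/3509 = 69/319 =0.22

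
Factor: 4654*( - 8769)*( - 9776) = 398967612576 = 2^5*3^1*13^2*37^1*47^1 *79^1*179^1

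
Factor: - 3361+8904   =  23^1 * 241^1 = 5543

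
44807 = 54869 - 10062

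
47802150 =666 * 71775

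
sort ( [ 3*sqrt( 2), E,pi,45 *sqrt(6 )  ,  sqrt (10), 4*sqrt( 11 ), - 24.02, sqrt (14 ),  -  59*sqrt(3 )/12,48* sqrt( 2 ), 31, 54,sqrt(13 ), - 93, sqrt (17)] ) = [ - 93, - 24.02, - 59*sqrt(3) /12, E,pi,sqrt( 10), sqrt( 13), sqrt ( 14 ) , sqrt( 17 ), 3*sqrt( 2), 4 * sqrt(11 ),31, 54 , 48*sqrt(2 ), 45*sqrt( 6)] 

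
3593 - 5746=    - 2153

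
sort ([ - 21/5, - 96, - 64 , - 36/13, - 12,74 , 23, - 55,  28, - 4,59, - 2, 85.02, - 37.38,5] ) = [ - 96, - 64, - 55, -37.38, - 12, - 21/5,-4, - 36/13, - 2, 5,  23, 28, 59, 74,85.02] 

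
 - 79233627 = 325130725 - 404364352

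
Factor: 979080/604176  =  2^( - 1)*5^1*199^1*307^( - 1)=995/614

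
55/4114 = 5/374 = 0.01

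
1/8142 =1/8142 = 0.00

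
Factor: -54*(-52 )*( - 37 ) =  - 2^3*3^3*13^1*37^1 = - 103896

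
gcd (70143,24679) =1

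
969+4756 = 5725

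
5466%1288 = 314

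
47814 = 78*613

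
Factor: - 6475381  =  -11^1 * 29^1*53^1*383^1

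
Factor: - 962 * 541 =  - 520442 = - 2^1*13^1*37^1*541^1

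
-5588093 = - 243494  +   - 5344599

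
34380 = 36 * 955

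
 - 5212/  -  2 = 2606/1 = 2606.00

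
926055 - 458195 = 467860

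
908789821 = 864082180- - 44707641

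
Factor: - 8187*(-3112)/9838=2^2*3^1*389^1*2729^1*4919^(-1 ) = 12738972/4919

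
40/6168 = 5/771 = 0.01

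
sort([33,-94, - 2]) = [ - 94, - 2,33]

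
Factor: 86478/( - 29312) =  - 2^( - 6)*3^1*7^1*29^1*71^1*229^( - 1 ) = - 43239/14656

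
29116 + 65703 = 94819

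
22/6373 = 22/6373 = 0.00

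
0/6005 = 0  =  0.00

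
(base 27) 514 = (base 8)7134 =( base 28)4j8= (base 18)B64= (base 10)3676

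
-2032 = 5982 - 8014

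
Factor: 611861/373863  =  653/399 =3^( - 1)*7^( - 1)*19^( - 1) * 653^1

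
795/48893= 795/48893 =0.02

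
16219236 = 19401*836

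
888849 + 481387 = 1370236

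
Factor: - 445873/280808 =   -  2^( - 3)*11^( - 1)*19^1*31^1*757^1*3191^ ( - 1) 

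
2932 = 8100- 5168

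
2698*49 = 132202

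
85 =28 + 57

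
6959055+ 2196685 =9155740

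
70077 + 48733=118810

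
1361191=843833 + 517358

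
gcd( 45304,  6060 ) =4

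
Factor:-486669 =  - 3^1*31^1*5233^1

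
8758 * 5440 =47643520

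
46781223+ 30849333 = 77630556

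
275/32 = 8 + 19/32 = 8.59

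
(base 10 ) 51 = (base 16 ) 33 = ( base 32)1J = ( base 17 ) 30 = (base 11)47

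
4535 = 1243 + 3292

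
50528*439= 22181792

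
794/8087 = 794/8087  =  0.10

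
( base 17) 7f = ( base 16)86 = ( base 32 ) 46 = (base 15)8E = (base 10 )134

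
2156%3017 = 2156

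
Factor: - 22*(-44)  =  2^3*11^2 = 968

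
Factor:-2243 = - 2243^1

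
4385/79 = 4385/79 = 55.51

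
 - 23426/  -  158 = 11713/79 = 148.27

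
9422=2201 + 7221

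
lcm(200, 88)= 2200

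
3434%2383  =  1051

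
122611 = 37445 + 85166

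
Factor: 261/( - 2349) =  - 1/9 = - 3^( - 2 )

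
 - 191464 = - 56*3419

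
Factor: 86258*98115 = 8463203670 = 2^1*3^1  *  5^1*17^1*31^1*43^1*59^1 * 211^1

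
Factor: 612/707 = 2^2*3^2*7^( - 1)*17^1 * 101^( - 1)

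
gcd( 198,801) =9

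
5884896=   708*8312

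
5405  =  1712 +3693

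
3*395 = 1185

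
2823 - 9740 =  - 6917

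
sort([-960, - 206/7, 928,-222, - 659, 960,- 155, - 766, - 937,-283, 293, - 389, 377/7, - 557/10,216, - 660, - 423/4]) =[ - 960, - 937, - 766,- 660, - 659 , - 389, - 283, - 222 , - 155,  -  423/4, - 557/10, - 206/7,377/7, 216,293, 928, 960 ] 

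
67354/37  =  67354/37  =  1820.38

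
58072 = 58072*1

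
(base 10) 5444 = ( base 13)262A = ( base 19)F1A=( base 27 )7ch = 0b1010101000100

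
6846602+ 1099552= 7946154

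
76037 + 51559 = 127596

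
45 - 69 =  - 24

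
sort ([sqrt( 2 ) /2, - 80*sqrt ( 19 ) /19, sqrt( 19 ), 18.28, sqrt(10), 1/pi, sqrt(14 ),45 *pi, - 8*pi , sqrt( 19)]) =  [ - 8*pi, - 80*sqrt(19)/19,1/pi, sqrt (2)/2, sqrt( 10 ), sqrt( 14 ),sqrt( 19 ), sqrt ( 19 ),  18.28, 45*pi]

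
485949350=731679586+-245730236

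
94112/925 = 101 + 687/925 = 101.74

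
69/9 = 7 + 2/3=7.67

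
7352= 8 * 919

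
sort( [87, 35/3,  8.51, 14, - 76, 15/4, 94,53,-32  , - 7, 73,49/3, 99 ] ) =[-76,-32, - 7, 15/4,8.51, 35/3, 14 , 49/3,53,73, 87,94, 99]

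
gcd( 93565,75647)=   1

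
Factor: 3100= 2^2 * 5^2*31^1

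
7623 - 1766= 5857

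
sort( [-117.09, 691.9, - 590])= [ - 590, - 117.09, 691.9]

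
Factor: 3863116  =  2^2*965779^1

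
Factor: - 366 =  - 2^1*3^1 * 61^1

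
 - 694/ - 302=347/151 =2.30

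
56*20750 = 1162000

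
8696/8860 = 2174/2215= 0.98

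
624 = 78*8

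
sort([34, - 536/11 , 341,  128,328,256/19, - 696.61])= [ - 696.61, - 536/11, 256/19,34,128 , 328 , 341]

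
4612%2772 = 1840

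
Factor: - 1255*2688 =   -  3373440= - 2^7*3^1*5^1*7^1*251^1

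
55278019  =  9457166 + 45820853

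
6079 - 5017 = 1062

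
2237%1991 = 246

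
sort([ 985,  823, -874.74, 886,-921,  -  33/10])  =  [ - 921, - 874.74, - 33/10,823,  886,985]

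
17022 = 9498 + 7524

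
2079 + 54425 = 56504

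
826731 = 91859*9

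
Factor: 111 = 3^1*37^1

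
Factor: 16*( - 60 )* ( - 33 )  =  2^6*3^2 * 5^1 * 11^1 =31680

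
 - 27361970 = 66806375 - 94168345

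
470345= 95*4951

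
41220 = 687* 60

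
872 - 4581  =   - 3709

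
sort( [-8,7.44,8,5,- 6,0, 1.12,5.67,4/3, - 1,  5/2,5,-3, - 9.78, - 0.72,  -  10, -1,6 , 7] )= [ - 10 ,-9.78, - 8,  -  6, - 3, - 1 , - 1, - 0.72,0 , 1.12, 4/3,5/2, 5,5,  5.67,6,7, 7.44,8] 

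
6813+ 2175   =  8988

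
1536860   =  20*76843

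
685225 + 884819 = 1570044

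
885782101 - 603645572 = 282136529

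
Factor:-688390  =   - 2^1*5^1 *23^1*41^1*73^1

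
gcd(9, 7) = 1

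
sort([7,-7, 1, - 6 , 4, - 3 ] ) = [ - 7, - 6, - 3,1, 4, 7 ]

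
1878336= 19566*96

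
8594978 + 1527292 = 10122270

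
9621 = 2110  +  7511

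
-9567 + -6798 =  - 16365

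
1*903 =903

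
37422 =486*77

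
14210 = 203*70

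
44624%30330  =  14294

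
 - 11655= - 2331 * 5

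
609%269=71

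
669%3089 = 669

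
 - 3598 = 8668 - 12266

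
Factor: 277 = 277^1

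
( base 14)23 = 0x1f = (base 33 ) v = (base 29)12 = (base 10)31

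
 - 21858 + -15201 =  - 37059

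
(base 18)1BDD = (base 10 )9643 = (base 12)56B7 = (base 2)10010110101011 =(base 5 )302033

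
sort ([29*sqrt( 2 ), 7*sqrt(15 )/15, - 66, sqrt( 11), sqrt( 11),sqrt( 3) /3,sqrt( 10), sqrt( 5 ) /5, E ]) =[ - 66, sqrt(5)/5 , sqrt( 3 ) /3,  7*sqrt( 15)/15, E,  sqrt( 10),sqrt(11), sqrt ( 11 ),29*sqrt( 2)]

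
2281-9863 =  - 7582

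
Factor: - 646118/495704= - 2^( - 2 )*131^( - 1 ) *683^1 = -683/524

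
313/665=313/665 = 0.47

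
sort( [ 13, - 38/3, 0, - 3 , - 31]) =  [ - 31, - 38/3, - 3, 0,13]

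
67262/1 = 67262 = 67262.00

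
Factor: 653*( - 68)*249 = -11056596 = - 2^2*3^1  *17^1*83^1 * 653^1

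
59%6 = 5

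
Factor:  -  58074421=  - 827^1*70223^1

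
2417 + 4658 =7075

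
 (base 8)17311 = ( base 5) 223011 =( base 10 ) 7881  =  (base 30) 8ML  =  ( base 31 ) 867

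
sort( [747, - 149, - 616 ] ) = [ - 616,  -  149,747] 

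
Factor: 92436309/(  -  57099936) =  - 2^( - 5)*3^3*7^1*79^( -1 )*7529^( - 1 )  *163027^1 = - 30812103/19033312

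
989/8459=989/8459 = 0.12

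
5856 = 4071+1785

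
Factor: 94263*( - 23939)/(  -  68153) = 2256561957/68153 = 3^1*13^1*17^(- 1)*19^(- 1)*37^1*211^(-1)*647^1*2417^1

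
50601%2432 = 1961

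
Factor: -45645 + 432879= 2^1 * 3^3*71^1*101^1 = 387234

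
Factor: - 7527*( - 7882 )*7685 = 2^1 * 3^1*5^1*7^1*13^1*29^1  *  53^1*193^1*563^1= 455934250590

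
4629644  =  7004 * 661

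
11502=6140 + 5362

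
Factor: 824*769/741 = 2^3*3^( - 1 ) * 13^(  -  1)*19^( - 1 ) * 103^1*769^1 = 633656/741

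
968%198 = 176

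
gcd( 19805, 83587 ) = 1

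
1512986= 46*32891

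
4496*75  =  337200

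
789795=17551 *45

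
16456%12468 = 3988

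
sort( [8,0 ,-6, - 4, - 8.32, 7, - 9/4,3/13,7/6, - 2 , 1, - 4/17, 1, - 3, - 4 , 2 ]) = [ - 8.32, - 6, - 4, - 4, - 3, - 9/4, - 2, - 4/17,0,3/13,1, 1,7/6,2,7,8] 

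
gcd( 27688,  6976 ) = 8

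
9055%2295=2170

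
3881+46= 3927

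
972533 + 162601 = 1135134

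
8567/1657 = 5 + 282/1657=5.17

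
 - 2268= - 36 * 63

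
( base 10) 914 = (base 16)392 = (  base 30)10e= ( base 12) 642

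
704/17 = 704/17 = 41.41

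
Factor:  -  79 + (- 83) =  - 2^1*3^4 = - 162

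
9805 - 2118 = 7687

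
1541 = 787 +754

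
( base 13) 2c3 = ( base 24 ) KH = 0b111110001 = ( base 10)497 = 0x1f1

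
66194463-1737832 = 64456631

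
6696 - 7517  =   - 821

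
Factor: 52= 2^2*13^1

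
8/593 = 8/593 = 0.01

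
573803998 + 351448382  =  925252380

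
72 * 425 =30600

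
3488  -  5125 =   -  1637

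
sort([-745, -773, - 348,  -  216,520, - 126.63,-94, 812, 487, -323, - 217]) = [-773,-745,  -  348, - 323,-217,-216, - 126.63,-94,487, 520,812 ]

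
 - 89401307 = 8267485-97668792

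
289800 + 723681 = 1013481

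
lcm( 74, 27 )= 1998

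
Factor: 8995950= 2^1*3^2*5^2*19991^1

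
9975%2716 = 1827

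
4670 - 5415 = - 745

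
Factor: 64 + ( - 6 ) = 58 =2^1*29^1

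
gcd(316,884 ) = 4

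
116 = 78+38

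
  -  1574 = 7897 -9471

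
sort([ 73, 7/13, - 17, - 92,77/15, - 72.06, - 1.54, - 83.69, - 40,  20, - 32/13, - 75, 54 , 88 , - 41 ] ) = [ - 92, - 83.69, - 75, - 72.06, - 41,- 40, - 17, - 32/13, - 1.54, 7/13, 77/15, 20, 54, 73,  88]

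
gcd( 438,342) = 6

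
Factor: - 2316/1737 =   -  2^2*3^( - 1 ) = - 4/3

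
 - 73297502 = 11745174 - 85042676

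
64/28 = 2 + 2/7 = 2.29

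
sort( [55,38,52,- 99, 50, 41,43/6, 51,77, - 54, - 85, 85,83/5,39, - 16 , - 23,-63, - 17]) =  [-99, - 85, - 63, - 54, - 23, - 17, - 16,43/6 , 83/5,38,39,  41, 50,  51, 52 , 55,77, 85 ]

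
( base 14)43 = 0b111011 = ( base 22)2f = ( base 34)1p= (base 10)59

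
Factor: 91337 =149^1 * 613^1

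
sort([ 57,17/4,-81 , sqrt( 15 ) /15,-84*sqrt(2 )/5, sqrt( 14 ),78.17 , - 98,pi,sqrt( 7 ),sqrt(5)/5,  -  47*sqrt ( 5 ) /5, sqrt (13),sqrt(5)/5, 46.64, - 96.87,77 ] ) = [ - 98 , - 96.87 ,-81, - 84*sqrt( 2 ) /5, - 47 * sqrt(5)/5,sqrt(15)/15,sqrt(5 )/5 , sqrt(5 ) /5  ,  sqrt( 7 ) , pi , sqrt(13 ),sqrt(14) , 17/4,  46.64,  57,77, 78.17 ]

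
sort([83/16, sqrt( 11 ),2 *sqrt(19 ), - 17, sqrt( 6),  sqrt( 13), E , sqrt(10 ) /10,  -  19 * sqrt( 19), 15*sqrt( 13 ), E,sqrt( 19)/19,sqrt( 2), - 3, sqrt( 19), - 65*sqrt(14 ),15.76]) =[-65 * sqrt(14),-19*sqrt( 19 ), - 17,-3,sqrt(19)/19,sqrt(10)/10, sqrt(2), sqrt( 6 ), E, E, sqrt(11), sqrt( 13 ), sqrt(19),83/16, 2 *sqrt(19), 15.76, 15*sqrt(13 )] 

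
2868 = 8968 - 6100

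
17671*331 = 5849101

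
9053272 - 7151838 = 1901434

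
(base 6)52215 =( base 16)1B53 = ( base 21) FI2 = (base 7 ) 26252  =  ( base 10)6995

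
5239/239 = 5239/239  =  21.92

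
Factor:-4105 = - 5^1*821^1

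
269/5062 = 269/5062= 0.05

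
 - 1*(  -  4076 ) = 4076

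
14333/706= 20+213/706 =20.30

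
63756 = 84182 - 20426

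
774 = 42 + 732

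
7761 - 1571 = 6190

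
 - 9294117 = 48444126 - 57738243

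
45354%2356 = 590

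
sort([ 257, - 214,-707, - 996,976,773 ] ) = [ - 996, - 707,-214,257,773,976] 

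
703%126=73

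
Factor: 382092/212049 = 2^2*3^(  -  1 )*17^1*1873^1*23561^( - 1) = 127364/70683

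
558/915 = 186/305 = 0.61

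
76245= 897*85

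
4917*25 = 122925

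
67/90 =67/90 = 0.74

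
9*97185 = 874665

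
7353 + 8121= 15474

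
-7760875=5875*(-1321)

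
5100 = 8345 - 3245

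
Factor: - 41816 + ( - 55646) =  - 97462 = -2^1*48731^1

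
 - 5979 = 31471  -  37450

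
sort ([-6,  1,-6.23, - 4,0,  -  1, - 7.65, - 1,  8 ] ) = [ - 7.65,-6.23, - 6, - 4, - 1, - 1, 0, 1,8] 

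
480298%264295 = 216003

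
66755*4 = 267020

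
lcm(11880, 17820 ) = 35640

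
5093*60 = 305580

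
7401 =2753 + 4648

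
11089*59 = 654251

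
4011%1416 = 1179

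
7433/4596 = 1 + 2837/4596= 1.62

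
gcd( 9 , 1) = 1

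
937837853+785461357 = 1723299210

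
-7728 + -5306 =  -  13034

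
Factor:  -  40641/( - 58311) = 23/33 = 3^(  -  1)*11^( - 1 ) * 23^1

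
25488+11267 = 36755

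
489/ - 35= -489/35 = - 13.97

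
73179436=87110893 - 13931457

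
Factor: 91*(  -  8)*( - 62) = 2^4*7^1 * 13^1*31^1 = 45136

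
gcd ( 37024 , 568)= 8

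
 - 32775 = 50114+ - 82889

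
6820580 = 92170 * 74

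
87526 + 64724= 152250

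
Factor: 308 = 2^2*7^1 *11^1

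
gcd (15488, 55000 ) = 88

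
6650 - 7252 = -602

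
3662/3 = 1220 + 2/3  =  1220.67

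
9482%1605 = 1457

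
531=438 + 93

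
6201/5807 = 6201/5807 = 1.07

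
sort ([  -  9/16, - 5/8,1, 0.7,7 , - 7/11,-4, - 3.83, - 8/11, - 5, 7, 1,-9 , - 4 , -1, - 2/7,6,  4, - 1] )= [ - 9,-5, - 4, - 4, - 3.83, - 1, - 1 , - 8/11, - 7/11, - 5/8, - 9/16, - 2/7,  0.7,1 , 1, 4, 6, 7,  7] 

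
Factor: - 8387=-8387^1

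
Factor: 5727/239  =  3^1 * 23^1*83^1*239^(-1) 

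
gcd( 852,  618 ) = 6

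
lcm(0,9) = 0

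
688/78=8 + 32/39 = 8.82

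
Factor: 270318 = 2^1*3^1*45053^1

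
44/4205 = 44/4205= 0.01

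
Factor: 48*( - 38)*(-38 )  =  69312 = 2^6*3^1*19^2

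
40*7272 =290880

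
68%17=0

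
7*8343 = 58401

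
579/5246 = 579/5246 = 0.11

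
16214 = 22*737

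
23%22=1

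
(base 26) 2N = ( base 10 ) 75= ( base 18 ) 43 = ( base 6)203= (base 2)1001011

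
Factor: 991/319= 11^ (-1)*29^( - 1) * 991^1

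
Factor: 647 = 647^1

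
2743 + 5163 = 7906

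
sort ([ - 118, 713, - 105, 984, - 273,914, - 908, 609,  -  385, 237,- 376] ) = [ - 908, - 385, - 376, - 273, - 118,  -  105, 237, 609 , 713, 914, 984] 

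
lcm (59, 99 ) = 5841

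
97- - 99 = 196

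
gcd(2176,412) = 4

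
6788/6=3394/3=1131.33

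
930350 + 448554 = 1378904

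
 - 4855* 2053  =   - 9967315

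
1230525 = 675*1823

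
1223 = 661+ 562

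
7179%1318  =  589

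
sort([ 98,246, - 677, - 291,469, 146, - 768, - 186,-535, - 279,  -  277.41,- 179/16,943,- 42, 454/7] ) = [ - 768 , - 677, - 535,-291, - 279  ,- 277.41, - 186, - 42, - 179/16,454/7,98 , 146,246,469,943]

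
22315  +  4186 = 26501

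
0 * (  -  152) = 0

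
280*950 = 266000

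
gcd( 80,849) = 1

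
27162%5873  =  3670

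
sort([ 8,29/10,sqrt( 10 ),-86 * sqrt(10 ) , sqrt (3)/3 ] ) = [ -86*sqrt(10 ) , sqrt( 3) /3,29/10, sqrt(10 ),8]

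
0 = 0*19679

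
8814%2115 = 354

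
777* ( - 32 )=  - 24864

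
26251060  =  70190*374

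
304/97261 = 16/5119=0.00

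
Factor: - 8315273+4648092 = -3667181=-  7^1*37^1*14159^1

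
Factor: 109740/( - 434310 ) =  - 118/467= - 2^1*59^1*467^( - 1 )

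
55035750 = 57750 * 953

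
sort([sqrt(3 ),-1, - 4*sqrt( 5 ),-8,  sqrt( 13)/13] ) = [  -  4*sqrt(5 ), - 8, - 1,sqrt(13 )/13, sqrt(3 )] 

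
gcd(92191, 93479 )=1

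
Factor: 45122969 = 45122969^1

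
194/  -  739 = -194/739 = - 0.26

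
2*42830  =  85660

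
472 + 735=1207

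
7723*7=54061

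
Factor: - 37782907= - 1297^1*29131^1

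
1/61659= 1/61659 = 0.00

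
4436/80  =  55 + 9/20 = 55.45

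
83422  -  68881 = 14541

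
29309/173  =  169 +72/173 =169.42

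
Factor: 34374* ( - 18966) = -2^2*3^2*17^1*29^1*109^1*337^1= - 651937284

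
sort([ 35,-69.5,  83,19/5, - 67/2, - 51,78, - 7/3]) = [ - 69.5, - 51,-67/2, - 7/3, 19/5 , 35, 78, 83 ] 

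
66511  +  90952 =157463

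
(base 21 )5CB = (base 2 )100110100100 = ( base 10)2468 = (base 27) 3AB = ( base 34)24K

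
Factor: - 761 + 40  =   - 7^1*103^1 = -721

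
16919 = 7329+9590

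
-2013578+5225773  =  3212195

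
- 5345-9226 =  - 14571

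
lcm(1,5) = 5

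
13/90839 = 13/90839 = 0.00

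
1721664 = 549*3136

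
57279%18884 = 627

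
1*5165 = 5165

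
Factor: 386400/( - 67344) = -2^1 * 5^2 * 7^1 * 61^( - 1)  =  - 350/61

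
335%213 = 122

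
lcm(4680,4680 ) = 4680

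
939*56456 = 53012184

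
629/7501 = 629/7501 = 0.08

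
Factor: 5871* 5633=33071343 = 3^1*19^1*43^1 * 103^1*131^1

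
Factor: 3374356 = 2^2*843589^1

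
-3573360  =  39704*( - 90 ) 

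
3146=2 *1573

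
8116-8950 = - 834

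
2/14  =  1/7 = 0.14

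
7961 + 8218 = 16179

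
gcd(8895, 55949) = 1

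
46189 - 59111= -12922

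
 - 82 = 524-606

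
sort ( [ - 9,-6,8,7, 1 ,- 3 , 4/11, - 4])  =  [ -9,-6, - 4, - 3,4/11, 1, 7, 8]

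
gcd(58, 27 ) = 1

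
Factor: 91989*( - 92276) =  - 8488376964 = - 2^2 *3^3*17^1*23^1*59^1*3407^1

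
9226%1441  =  580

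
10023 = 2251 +7772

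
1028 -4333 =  - 3305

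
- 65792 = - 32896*2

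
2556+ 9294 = 11850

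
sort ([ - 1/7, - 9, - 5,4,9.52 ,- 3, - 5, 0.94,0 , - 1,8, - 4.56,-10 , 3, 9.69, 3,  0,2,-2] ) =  [ - 10,-9, - 5,  -  5,-4.56, - 3, - 2, - 1 ,-1/7,0,0,  0.94, 2,  3,3, 4,8,9.52, 9.69]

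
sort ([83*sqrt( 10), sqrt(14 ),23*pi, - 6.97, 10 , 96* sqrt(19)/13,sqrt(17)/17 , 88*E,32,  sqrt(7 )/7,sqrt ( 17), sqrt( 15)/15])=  [ - 6.97,sqrt(17 )/17, sqrt(15 ) /15,sqrt( 7)/7,  sqrt (14), sqrt(17 ),10, 32,96*sqrt(19)/13,23 * pi,88*E,83*sqrt(10) ]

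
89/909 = 89/909 = 0.10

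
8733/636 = 2911/212  =  13.73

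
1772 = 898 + 874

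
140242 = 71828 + 68414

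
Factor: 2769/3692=3/4 = 2^(-2 )*3^1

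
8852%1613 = 787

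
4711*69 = 325059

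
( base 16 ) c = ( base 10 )12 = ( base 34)c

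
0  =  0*87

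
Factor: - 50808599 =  - 769^1*66071^1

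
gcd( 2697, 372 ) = 93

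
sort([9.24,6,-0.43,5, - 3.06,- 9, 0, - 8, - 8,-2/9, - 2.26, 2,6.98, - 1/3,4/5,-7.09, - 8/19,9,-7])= [-9,  -  8,-8, - 7.09,-7,-3.06,  -  2.26,-0.43,-8/19, - 1/3,-2/9, 0,4/5, 2, 5, 6,6.98, 9,9.24 ] 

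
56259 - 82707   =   - 26448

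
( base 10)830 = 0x33e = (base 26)15o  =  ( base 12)592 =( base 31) qo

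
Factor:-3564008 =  - 2^3*7^1*31^1*2053^1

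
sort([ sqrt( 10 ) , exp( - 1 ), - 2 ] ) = [  -  2,exp(  -  1),sqrt( 10 )]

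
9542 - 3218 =6324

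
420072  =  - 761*( - 552 )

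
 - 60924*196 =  - 11941104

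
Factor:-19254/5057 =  - 2^1*3^1*13^( - 1) * 389^(  -  1 )*3209^1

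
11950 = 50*239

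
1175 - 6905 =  - 5730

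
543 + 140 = 683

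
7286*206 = 1500916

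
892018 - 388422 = 503596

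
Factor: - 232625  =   - 5^3*1861^1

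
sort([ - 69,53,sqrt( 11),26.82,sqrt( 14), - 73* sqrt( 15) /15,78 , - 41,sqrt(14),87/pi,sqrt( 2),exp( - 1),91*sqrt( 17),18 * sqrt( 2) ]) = [ - 69,-41 , - 73 * sqrt( 15)/15, exp(  -  1), sqrt( 2),sqrt( 11), sqrt(14 ),sqrt( 14), 18 * sqrt( 2),26.82 , 87/pi,53, 78, 91 * sqrt( 17) ] 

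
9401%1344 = 1337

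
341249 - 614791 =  - 273542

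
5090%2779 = 2311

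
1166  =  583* 2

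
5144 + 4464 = 9608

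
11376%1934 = 1706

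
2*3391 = 6782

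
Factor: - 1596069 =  - 3^2* 37^1*4793^1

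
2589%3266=2589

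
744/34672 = 93/4334 = 0.02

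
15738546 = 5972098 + 9766448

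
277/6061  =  277/6061 =0.05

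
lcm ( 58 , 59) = 3422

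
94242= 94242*1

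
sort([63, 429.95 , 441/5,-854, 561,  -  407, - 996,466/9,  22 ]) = [-996, - 854,-407, 22, 466/9, 63, 441/5,  429.95 , 561]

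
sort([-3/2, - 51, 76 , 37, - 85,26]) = [ - 85, -51,-3/2, 26, 37, 76 ]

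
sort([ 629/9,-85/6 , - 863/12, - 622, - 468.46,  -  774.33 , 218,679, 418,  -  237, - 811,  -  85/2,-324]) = [-811,- 774.33, - 622, - 468.46,  -  324, - 237, - 863/12, -85/2, - 85/6, 629/9,  218, 418,679 ] 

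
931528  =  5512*169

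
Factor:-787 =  - 787^1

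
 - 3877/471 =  - 3877/471 = - 8.23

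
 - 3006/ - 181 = 16 + 110/181=16.61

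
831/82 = 10 + 11/82 = 10.13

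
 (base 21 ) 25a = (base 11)827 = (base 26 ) 1c9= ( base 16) 3e5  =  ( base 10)997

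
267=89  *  3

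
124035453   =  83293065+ 40742388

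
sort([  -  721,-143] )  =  [ - 721, - 143] 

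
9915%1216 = 187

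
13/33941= 13/33941 = 0.00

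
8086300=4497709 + 3588591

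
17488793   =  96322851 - 78834058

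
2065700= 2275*908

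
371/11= 33 + 8/11= 33.73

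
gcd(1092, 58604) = 364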